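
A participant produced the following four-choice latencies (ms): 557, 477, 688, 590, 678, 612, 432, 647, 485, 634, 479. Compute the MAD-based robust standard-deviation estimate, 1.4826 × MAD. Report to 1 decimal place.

130.5 ms

Sorted: 432, 477, 479, 485, 557, 590, 612, 634, 647, 678, 688 → median = 590
|x − 590| sorted: 0, 22, 33, 44, 57, 88, 98, 105, 111, 113, 158 → MAD = 88
Robust SD ≈ 1.4826 × 88 = 130.469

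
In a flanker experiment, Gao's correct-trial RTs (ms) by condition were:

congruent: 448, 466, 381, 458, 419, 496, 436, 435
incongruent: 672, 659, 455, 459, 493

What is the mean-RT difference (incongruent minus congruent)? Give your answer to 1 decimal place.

105.2 ms

M(congruent) = 3539/8 = 442.375
M(incongruent) = 2738/5 = 547.600
Difference = 547.600 − 442.375 = 105.225 ms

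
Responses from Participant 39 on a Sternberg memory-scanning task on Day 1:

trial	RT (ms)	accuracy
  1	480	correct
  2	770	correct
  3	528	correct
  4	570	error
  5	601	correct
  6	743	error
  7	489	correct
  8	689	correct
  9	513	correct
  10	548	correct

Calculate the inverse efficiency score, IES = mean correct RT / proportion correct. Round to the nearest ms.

Correct trials (n=8): 480, 770, 528, 601, 489, 689, 513, 548
Mean correct RT = 4618/8 = 577.2500 ms
Proportion correct = 8/10
IES = 577.2500 / (8/10) = 721.562 ms

722 ms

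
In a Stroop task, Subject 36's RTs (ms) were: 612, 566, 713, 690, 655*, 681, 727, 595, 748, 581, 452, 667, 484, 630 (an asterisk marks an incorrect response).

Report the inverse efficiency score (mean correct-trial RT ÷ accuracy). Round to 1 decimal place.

674.8 ms

Correct trials (n=13): 612, 566, 713, 690, 681, 727, 595, 748, 581, 452, 667, 484, 630
Mean correct RT = 8146/13 = 626.6154 ms
Proportion correct = 13/14
IES = 626.6154 / (13/14) = 674.817 ms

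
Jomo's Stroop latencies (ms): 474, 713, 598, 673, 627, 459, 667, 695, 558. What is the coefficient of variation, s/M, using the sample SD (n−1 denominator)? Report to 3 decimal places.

0.153

n = 9, Σ = 5464, M = 607.1111
Σ(x−M)² = 69410.889; s = √(69410.889/8) = 93.1470
CV = 93.1470 / 607.1111 = 0.15343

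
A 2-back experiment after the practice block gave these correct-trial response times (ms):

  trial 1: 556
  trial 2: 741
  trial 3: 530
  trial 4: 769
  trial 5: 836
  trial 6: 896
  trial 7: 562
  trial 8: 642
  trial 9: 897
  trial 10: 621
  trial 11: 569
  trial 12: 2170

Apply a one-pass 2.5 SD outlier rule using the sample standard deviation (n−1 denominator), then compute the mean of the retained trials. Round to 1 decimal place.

n = 12, ΣRT = 9789, M = 815.750
Σ(x−M)² = 2197732.25; s = √(2197732.25/11) = 446.983
Cutoffs: 815.750 ± 2.5·446.983 → [-301.7, 1933.2]
Outside: 2170 → excluded.
Retained (n=11): Σ = 7619, mean = 7619/11 = 692.636

692.6 ms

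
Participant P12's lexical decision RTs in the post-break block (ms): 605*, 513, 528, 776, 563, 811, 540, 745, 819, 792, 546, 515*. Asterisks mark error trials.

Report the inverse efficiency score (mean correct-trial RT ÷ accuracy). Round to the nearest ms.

Correct trials (n=10): 513, 528, 776, 563, 811, 540, 745, 819, 792, 546
Mean correct RT = 6633/10 = 663.3000 ms
Proportion correct = 10/12
IES = 663.3000 / (10/12) = 795.960 ms

796 ms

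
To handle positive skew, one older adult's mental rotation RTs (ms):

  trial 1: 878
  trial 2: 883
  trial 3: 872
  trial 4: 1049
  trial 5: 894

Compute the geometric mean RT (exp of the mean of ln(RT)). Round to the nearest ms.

ln(RT): 6.7776, 6.7833, 6.7708, 6.9556, 6.7957
Mean ln(RT) = 34.0831/5 = 6.81661
Geometric mean = exp(6.81661) = 912.89 ms

913 ms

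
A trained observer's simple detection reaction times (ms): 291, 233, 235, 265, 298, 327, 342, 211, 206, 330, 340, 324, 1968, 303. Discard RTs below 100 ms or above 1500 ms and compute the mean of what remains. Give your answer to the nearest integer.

Excluded: 1968
Retained (n=13): Σ = 3705
Mean = 3705/13 = 285.0000

285 ms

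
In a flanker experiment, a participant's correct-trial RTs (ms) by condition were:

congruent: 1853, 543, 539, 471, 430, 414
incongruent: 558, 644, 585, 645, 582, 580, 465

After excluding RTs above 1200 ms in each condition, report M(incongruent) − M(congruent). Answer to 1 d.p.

100.5 ms

congruent: exclude 1853
M(congruent) = 2397/5 = 479.400
M(incongruent) = 4059/7 = 579.857
Difference = 579.857 − 479.400 = 100.457 ms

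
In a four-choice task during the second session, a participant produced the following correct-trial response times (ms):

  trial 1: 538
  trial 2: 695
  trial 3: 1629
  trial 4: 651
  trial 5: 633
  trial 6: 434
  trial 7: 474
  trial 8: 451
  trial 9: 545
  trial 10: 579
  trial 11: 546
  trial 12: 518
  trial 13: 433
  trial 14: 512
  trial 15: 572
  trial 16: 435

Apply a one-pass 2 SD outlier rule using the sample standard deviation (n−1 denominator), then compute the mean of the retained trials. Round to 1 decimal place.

534.4 ms

n = 16, ΣRT = 9645, M = 602.812
Σ(x−M)² = 1217654.44; s = √(1217654.44/15) = 284.916
Cutoffs: 602.812 ± 2·284.916 → [33.0, 1172.6]
Outside: 1629 → excluded.
Retained (n=15): Σ = 8016, mean = 8016/15 = 534.400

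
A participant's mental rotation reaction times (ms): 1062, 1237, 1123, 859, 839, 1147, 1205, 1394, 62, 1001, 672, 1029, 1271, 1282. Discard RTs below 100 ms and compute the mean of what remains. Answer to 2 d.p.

1086.23 ms

Excluded: 62
Retained (n=13): Σ = 14121
Mean = 14121/13 = 1086.2308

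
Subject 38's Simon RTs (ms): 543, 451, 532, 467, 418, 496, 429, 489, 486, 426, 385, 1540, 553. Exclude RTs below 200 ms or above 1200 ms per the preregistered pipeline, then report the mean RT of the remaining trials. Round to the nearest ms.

473 ms

Excluded: 1540
Retained (n=12): Σ = 5675
Mean = 5675/12 = 472.9167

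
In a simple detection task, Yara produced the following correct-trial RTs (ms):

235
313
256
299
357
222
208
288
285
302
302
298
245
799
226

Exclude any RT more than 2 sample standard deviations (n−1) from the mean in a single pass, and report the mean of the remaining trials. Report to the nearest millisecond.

274 ms

n = 15, ΣRT = 4635, M = 309.000
Σ(x−M)² = 280796.00; s = √(280796.00/14) = 141.622
Cutoffs: 309.000 ± 2·141.622 → [25.8, 592.2]
Outside: 799 → excluded.
Retained (n=14): Σ = 3836, mean = 3836/14 = 274.000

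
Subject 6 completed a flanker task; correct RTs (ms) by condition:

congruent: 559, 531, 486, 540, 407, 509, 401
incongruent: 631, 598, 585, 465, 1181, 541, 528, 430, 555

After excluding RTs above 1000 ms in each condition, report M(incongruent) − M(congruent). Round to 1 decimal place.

51.2 ms

incongruent: exclude 1181
M(congruent) = 3433/7 = 490.429
M(incongruent) = 4333/8 = 541.625
Difference = 541.625 − 490.429 = 51.196 ms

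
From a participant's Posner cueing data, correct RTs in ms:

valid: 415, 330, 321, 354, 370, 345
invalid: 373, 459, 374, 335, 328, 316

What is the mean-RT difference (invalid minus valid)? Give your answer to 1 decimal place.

8.3 ms

M(valid) = 2135/6 = 355.833
M(invalid) = 2185/6 = 364.167
Difference = 364.167 − 355.833 = 8.333 ms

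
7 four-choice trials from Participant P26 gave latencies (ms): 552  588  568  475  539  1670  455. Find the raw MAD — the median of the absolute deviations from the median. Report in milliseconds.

36 ms

Sorted: 455, 475, 539, 552, 568, 588, 1670 → median = 552
|x − 552|: 0, 36, 16, 77, 13, 1118, 97
Sorted deviations: 0, 13, 16, 36, 77, 97, 1118 → MAD = 36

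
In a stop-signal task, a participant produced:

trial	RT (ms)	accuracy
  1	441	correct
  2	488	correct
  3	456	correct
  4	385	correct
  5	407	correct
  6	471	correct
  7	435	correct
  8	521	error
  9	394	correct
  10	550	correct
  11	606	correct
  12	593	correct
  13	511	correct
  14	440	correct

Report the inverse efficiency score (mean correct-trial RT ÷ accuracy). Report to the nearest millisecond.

512 ms

Correct trials (n=13): 441, 488, 456, 385, 407, 471, 435, 394, 550, 606, 593, 511, 440
Mean correct RT = 6177/13 = 475.1538 ms
Proportion correct = 13/14
IES = 475.1538 / (13/14) = 511.704 ms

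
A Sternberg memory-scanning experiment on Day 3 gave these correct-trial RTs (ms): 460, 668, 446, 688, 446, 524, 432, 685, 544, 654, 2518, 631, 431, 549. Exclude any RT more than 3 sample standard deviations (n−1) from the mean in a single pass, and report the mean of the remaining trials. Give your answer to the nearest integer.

551 ms

n = 14, ΣRT = 9676, M = 691.143
Σ(x−M)² = 3721225.71; s = √(3721225.71/13) = 535.022
Cutoffs: 691.143 ± 3·535.022 → [-913.9, 2296.2]
Outside: 2518 → excluded.
Retained (n=13): Σ = 7158, mean = 7158/13 = 550.615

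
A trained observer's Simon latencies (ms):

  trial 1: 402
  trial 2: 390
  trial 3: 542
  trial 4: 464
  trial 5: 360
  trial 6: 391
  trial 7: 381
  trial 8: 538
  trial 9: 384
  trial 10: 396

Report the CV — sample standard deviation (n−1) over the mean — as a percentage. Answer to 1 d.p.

15.6%

n = 10, Σ = 4248, M = 424.8000
Σ(x−M)² = 39571.600; s = √(39571.600/9) = 66.3087
CV = 66.3087 / 424.8000 = 0.15609 = 15.609%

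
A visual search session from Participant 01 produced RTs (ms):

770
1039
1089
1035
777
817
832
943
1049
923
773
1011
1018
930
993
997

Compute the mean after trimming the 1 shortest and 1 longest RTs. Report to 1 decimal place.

Sorted: 770, 773, 777, 817, 832, 923, 930, 943, 993, 997, 1011, 1018, 1035, 1039, 1049, 1089
Drop lowest 1 (770) and highest 1 (1089)
Remaining (n=14): Σ = 13137, mean = 13137/14 = 938.357

938.4 ms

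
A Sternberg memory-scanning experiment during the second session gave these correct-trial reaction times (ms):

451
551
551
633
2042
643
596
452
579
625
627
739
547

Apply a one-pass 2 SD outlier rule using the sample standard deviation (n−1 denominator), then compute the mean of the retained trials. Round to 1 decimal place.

582.8 ms

n = 13, ΣRT = 9036, M = 695.077
Σ(x−M)² = 2037634.92; s = √(2037634.92/12) = 412.071
Cutoffs: 695.077 ± 2·412.071 → [-129.1, 1519.2]
Outside: 2042 → excluded.
Retained (n=12): Σ = 6994, mean = 6994/12 = 582.833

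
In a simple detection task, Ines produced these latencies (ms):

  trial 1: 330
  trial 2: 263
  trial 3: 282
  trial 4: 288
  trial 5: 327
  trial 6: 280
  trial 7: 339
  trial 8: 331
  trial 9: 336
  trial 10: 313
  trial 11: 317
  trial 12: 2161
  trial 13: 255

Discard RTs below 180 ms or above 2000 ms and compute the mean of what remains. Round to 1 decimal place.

Excluded: 2161
Retained (n=12): Σ = 3661
Mean = 3661/12 = 305.0833

305.1 ms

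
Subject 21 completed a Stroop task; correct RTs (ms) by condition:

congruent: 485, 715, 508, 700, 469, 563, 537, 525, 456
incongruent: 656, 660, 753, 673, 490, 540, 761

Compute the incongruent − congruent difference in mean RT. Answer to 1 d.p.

96.7 ms

M(congruent) = 4958/9 = 550.889
M(incongruent) = 4533/7 = 647.571
Difference = 647.571 − 550.889 = 96.683 ms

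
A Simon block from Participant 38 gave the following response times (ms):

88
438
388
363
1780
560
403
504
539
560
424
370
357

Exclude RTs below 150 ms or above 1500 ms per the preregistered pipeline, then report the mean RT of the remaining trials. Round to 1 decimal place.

Excluded: 88, 1780
Retained (n=11): Σ = 4906
Mean = 4906/11 = 446.0000

446.0 ms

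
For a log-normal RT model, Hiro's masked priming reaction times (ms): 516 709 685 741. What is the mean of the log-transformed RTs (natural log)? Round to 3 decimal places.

6.487

ln(RT): 6.2461, 6.5639, 6.5294, 6.6080
Σ ln(RT) = 25.9474
Mean = 25.9474/4 = 6.48685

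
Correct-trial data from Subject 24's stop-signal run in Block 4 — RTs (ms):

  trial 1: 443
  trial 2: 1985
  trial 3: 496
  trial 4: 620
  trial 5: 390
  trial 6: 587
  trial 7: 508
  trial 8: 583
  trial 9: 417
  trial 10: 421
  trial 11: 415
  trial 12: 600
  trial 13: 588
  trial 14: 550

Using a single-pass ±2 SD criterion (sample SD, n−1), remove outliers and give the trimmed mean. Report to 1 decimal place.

509.1 ms

n = 14, ΣRT = 8603, M = 614.500
Σ(x−M)² = 2106567.50; s = √(2106567.50/13) = 402.546
Cutoffs: 614.500 ± 2·402.546 → [-190.6, 1419.6]
Outside: 1985 → excluded.
Retained (n=13): Σ = 6618, mean = 6618/13 = 509.077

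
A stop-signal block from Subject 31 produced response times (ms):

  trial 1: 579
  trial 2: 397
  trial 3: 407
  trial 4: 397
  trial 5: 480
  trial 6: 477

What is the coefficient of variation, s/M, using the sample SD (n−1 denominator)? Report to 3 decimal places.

n = 6, Σ = 2737, M = 456.1667
Σ(x−M)² = 25508.833; s = √(25508.833/5) = 71.4267
CV = 71.4267 / 456.1667 = 0.15658

0.157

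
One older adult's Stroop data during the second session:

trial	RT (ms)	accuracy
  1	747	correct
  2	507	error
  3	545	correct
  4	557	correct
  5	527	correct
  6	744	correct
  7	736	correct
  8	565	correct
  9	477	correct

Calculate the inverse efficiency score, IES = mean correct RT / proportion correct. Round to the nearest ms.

Correct trials (n=8): 747, 545, 557, 527, 744, 736, 565, 477
Mean correct RT = 4898/8 = 612.2500 ms
Proportion correct = 8/9
IES = 612.2500 / (8/9) = 688.781 ms

689 ms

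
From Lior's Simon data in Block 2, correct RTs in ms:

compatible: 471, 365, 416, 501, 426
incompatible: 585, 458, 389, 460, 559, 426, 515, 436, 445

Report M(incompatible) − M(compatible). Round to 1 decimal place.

39.0 ms

M(compatible) = 2179/5 = 435.800
M(incompatible) = 4273/9 = 474.778
Difference = 474.778 − 435.800 = 38.978 ms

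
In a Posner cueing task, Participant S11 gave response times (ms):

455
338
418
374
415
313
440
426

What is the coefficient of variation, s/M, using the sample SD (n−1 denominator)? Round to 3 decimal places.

0.127

n = 8, Σ = 3179, M = 397.3750
Σ(x−M)² = 17883.875; s = √(17883.875/7) = 50.5454
CV = 50.5454 / 397.3750 = 0.12720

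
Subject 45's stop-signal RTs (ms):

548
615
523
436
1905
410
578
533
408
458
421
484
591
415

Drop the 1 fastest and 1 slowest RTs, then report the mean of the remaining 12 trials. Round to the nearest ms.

Sorted: 408, 410, 415, 421, 436, 458, 484, 523, 533, 548, 578, 591, 615, 1905
Drop lowest 1 (408) and highest 1 (1905)
Remaining (n=12): Σ = 6012, mean = 6012/12 = 501.000

501 ms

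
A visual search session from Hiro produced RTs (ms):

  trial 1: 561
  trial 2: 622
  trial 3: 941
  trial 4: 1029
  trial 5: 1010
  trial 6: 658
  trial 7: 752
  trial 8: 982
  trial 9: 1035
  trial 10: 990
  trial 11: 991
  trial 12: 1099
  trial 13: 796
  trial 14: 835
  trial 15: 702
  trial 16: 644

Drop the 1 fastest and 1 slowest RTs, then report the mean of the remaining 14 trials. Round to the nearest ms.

Sorted: 561, 622, 644, 658, 702, 752, 796, 835, 941, 982, 990, 991, 1010, 1029, 1035, 1099
Drop lowest 1 (561) and highest 1 (1099)
Remaining (n=14): Σ = 11987, mean = 11987/14 = 856.214

856 ms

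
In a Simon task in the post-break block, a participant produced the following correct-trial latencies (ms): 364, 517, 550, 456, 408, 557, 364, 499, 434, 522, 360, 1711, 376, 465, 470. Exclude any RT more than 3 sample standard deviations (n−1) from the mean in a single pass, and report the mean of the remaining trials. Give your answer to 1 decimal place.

n = 15, ΣRT = 8053, M = 536.867
Σ(x−M)² = 1541505.73; s = √(1541505.73/14) = 331.825
Cutoffs: 536.867 ± 3·331.825 → [-458.6, 1532.3]
Outside: 1711 → excluded.
Retained (n=14): Σ = 6342, mean = 6342/14 = 453.000

453.0 ms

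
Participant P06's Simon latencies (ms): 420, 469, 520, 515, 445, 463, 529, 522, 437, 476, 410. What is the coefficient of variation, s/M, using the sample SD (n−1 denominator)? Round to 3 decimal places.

n = 11, Σ = 5206, M = 473.2727
Σ(x−M)² = 18492.182; s = √(18492.182/10) = 43.0025
CV = 43.0025 / 473.2727 = 0.09086

0.091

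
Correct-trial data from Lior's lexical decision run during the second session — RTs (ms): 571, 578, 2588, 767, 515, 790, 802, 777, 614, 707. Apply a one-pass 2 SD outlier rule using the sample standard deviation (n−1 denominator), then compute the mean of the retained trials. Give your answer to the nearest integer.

n = 10, ΣRT = 8709, M = 870.900
Σ(x−M)² = 3374592.90; s = √(3374592.90/9) = 612.336
Cutoffs: 870.900 ± 2·612.336 → [-353.8, 2095.6]
Outside: 2588 → excluded.
Retained (n=9): Σ = 6121, mean = 6121/9 = 680.111

680 ms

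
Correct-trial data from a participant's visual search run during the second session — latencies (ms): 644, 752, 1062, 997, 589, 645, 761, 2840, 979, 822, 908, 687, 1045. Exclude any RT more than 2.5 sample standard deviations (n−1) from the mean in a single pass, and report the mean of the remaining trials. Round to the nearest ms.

n = 13, ΣRT = 12731, M = 979.308
Σ(x−M)² = 4064776.77; s = √(4064776.77/12) = 582.006
Cutoffs: 979.308 ± 2.5·582.006 → [-475.7, 2434.3]
Outside: 2840 → excluded.
Retained (n=12): Σ = 9891, mean = 9891/12 = 824.250

824 ms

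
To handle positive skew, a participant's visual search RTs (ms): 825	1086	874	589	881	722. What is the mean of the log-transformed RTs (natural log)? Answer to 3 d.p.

ln(RT): 6.7154, 6.9903, 6.7731, 6.3784, 6.7811, 6.5820
Σ ln(RT) = 40.2202
Mean = 40.2202/6 = 6.70337

6.703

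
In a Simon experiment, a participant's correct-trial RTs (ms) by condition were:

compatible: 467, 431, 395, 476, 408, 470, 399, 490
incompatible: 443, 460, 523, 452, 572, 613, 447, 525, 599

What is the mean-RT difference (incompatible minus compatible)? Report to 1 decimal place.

M(compatible) = 3536/8 = 442.000
M(incompatible) = 4634/9 = 514.889
Difference = 514.889 − 442.000 = 72.889 ms

72.9 ms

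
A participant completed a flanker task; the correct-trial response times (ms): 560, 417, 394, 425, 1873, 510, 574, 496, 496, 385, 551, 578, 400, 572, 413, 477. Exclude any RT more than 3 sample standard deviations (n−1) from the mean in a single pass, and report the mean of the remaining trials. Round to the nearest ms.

n = 16, ΣRT = 9121, M = 570.062
Σ(x−M)² = 1884738.94; s = √(1884738.94/15) = 354.470
Cutoffs: 570.062 ± 3·354.470 → [-493.3, 1633.5]
Outside: 1873 → excluded.
Retained (n=15): Σ = 7248, mean = 7248/15 = 483.200

483 ms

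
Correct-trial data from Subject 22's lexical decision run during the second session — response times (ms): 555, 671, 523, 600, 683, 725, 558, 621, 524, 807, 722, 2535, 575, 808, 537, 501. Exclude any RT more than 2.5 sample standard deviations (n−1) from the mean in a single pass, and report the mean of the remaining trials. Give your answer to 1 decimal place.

n = 16, ΣRT = 11945, M = 746.562
Σ(x−M)² = 3559417.94; s = √(3559417.94/15) = 487.129
Cutoffs: 746.562 ± 2.5·487.129 → [-471.3, 1964.4]
Outside: 2535 → excluded.
Retained (n=15): Σ = 9410, mean = 9410/15 = 627.333

627.3 ms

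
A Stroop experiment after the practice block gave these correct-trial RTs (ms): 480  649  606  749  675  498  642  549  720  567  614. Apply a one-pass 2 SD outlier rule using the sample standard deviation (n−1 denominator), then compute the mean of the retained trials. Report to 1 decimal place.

613.5 ms

n = 11, ΣRT = 6749, M = 613.545
Σ(x−M)² = 73098.73; s = √(73098.73/10) = 85.498
Cutoffs: 613.545 ± 2·85.498 → [442.5, 784.5]
No RTs fall outside the cutoffs; all 11 retained. Mean = 6749/11 = 613.545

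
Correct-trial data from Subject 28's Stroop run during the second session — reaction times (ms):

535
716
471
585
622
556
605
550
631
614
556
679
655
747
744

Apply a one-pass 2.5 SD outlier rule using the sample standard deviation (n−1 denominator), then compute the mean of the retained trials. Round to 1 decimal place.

n = 15, ΣRT = 9266, M = 617.733
Σ(x−M)² = 89478.93; s = √(89478.93/14) = 79.946
Cutoffs: 617.733 ± 2.5·79.946 → [417.9, 817.6]
No RTs fall outside the cutoffs; all 15 retained. Mean = 9266/15 = 617.733

617.7 ms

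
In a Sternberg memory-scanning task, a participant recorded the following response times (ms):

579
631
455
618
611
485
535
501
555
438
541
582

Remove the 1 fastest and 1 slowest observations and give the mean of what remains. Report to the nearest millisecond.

546 ms

Sorted: 438, 455, 485, 501, 535, 541, 555, 579, 582, 611, 618, 631
Drop lowest 1 (438) and highest 1 (631)
Remaining (n=10): Σ = 5462, mean = 5462/10 = 546.200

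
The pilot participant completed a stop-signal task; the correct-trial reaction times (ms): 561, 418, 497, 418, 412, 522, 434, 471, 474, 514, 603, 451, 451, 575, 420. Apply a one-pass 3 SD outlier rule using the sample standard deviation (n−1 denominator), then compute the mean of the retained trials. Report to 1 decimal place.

n = 15, ΣRT = 7221, M = 481.400
Σ(x−M)² = 53721.60; s = √(53721.60/14) = 61.946
Cutoffs: 481.400 ± 3·61.946 → [295.6, 667.2]
No RTs fall outside the cutoffs; all 15 retained. Mean = 7221/15 = 481.400

481.4 ms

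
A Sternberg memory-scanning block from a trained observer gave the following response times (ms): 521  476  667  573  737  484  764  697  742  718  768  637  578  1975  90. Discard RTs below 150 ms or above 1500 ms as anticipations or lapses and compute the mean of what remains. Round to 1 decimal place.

643.2 ms

Excluded: 90, 1975
Retained (n=13): Σ = 8362
Mean = 8362/13 = 643.2308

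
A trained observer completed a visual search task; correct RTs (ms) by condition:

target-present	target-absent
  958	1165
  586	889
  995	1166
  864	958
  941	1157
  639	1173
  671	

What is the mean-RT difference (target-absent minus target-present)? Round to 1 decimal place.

277.0 ms

M(target-present) = 5654/7 = 807.714
M(target-absent) = 6508/6 = 1084.667
Difference = 1084.667 − 807.714 = 276.952 ms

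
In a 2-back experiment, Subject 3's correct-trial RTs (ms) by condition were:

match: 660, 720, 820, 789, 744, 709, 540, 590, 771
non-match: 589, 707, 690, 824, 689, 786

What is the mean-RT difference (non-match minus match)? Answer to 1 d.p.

M(match) = 6343/9 = 704.778
M(non-match) = 4285/6 = 714.167
Difference = 714.167 − 704.778 = 9.389 ms

9.4 ms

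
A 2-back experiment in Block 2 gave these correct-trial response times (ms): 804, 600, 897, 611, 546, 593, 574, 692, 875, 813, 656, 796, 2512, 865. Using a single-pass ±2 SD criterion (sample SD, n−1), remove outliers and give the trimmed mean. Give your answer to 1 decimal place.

717.1 ms

n = 14, ΣRT = 11834, M = 845.286
Σ(x−M)² = 3188254.86; s = √(3188254.86/13) = 495.228
Cutoffs: 845.286 ± 2·495.228 → [-145.2, 1835.7]
Outside: 2512 → excluded.
Retained (n=13): Σ = 9322, mean = 9322/13 = 717.077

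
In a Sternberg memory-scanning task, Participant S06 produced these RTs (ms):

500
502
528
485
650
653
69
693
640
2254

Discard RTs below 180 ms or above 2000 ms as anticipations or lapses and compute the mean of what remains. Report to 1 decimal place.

Excluded: 69, 2254
Retained (n=8): Σ = 4651
Mean = 4651/8 = 581.3750

581.4 ms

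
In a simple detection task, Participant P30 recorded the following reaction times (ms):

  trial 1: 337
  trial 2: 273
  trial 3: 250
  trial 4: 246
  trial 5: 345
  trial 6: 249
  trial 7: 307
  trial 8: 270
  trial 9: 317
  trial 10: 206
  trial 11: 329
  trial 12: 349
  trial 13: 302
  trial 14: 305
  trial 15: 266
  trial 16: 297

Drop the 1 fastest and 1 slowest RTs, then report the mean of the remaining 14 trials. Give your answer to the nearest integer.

Sorted: 206, 246, 249, 250, 266, 270, 273, 297, 302, 305, 307, 317, 329, 337, 345, 349
Drop lowest 1 (206) and highest 1 (349)
Remaining (n=14): Σ = 4093, mean = 4093/14 = 292.357

292 ms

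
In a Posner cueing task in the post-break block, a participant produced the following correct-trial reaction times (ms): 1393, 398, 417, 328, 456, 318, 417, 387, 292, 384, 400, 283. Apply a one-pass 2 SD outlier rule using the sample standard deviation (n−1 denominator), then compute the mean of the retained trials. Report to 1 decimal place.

370.9 ms

n = 12, ΣRT = 5473, M = 456.083
Σ(x−M)² = 989708.92; s = √(989708.92/11) = 299.956
Cutoffs: 456.083 ± 2·299.956 → [-143.8, 1056.0]
Outside: 1393 → excluded.
Retained (n=11): Σ = 4080, mean = 4080/11 = 370.909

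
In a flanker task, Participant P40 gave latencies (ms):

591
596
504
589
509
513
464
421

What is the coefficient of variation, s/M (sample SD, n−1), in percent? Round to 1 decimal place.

12.3%

n = 8, Σ = 4187, M = 523.3750
Σ(x−M)² = 28849.875; s = √(28849.875/7) = 64.1982
CV = 64.1982 / 523.3750 = 0.12266 = 12.266%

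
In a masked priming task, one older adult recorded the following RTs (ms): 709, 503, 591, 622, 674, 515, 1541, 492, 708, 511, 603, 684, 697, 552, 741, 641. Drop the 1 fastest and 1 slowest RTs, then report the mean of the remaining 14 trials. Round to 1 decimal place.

625.1 ms

Sorted: 492, 503, 511, 515, 552, 591, 603, 622, 641, 674, 684, 697, 708, 709, 741, 1541
Drop lowest 1 (492) and highest 1 (1541)
Remaining (n=14): Σ = 8751, mean = 8751/14 = 625.071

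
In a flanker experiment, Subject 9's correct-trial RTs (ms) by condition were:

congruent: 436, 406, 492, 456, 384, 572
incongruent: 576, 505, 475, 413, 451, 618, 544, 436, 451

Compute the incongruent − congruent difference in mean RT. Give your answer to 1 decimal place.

M(congruent) = 2746/6 = 457.667
M(incongruent) = 4469/9 = 496.556
Difference = 496.556 − 457.667 = 38.889 ms

38.9 ms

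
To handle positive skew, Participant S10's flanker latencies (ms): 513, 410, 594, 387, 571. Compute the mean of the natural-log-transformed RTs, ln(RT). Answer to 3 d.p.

6.190

ln(RT): 6.2403, 6.0162, 6.3869, 5.9584, 6.3474
Σ ln(RT) = 30.9491
Mean = 30.9491/5 = 6.18983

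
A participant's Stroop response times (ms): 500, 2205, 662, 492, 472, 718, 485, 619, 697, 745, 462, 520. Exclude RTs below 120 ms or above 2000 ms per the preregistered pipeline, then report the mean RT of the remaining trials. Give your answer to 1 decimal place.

Excluded: 2205
Retained (n=11): Σ = 6372
Mean = 6372/11 = 579.2727

579.3 ms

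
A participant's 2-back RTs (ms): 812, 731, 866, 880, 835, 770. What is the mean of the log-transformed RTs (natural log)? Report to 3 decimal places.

6.702

ln(RT): 6.6995, 6.5944, 6.7639, 6.7799, 6.7274, 6.6464
Σ ln(RT) = 40.2115
Mean = 40.2115/6 = 6.70192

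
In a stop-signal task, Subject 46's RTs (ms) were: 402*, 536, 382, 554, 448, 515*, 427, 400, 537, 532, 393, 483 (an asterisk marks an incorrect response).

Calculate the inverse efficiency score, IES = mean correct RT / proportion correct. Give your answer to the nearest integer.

563 ms

Correct trials (n=10): 536, 382, 554, 448, 427, 400, 537, 532, 393, 483
Mean correct RT = 4692/10 = 469.2000 ms
Proportion correct = 10/12
IES = 469.2000 / (10/12) = 563.040 ms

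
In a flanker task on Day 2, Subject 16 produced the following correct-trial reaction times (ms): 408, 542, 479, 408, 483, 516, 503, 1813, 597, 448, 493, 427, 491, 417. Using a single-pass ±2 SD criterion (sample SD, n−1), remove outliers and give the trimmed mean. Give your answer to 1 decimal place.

477.8 ms

n = 14, ΣRT = 8025, M = 573.214
Σ(x−M)² = 1693072.36; s = √(1693072.36/13) = 360.883
Cutoffs: 573.214 ± 2·360.883 → [-148.6, 1295.0]
Outside: 1813 → excluded.
Retained (n=13): Σ = 6212, mean = 6212/13 = 477.846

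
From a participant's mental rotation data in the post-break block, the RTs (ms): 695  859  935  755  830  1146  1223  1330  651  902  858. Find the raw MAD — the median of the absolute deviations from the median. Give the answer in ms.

Sorted: 651, 695, 755, 830, 858, 859, 902, 935, 1146, 1223, 1330 → median = 859
|x − 859|: 164, 0, 76, 104, 29, 287, 364, 471, 208, 43, 1
Sorted deviations: 0, 1, 29, 43, 76, 104, 164, 208, 287, 364, 471 → MAD = 104

104 ms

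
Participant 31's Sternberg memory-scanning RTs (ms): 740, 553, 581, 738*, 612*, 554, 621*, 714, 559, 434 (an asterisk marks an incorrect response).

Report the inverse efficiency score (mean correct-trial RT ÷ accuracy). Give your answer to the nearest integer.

Correct trials (n=7): 740, 553, 581, 554, 714, 559, 434
Mean correct RT = 4135/7 = 590.7143 ms
Proportion correct = 7/10
IES = 590.7143 / (7/10) = 843.878 ms

844 ms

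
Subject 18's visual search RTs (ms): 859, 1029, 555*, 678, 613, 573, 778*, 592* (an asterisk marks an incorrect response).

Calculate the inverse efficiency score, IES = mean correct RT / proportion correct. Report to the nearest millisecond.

1201 ms

Correct trials (n=5): 859, 1029, 678, 613, 573
Mean correct RT = 3752/5 = 750.4000 ms
Proportion correct = 5/8
IES = 750.4000 / (5/8) = 1200.640 ms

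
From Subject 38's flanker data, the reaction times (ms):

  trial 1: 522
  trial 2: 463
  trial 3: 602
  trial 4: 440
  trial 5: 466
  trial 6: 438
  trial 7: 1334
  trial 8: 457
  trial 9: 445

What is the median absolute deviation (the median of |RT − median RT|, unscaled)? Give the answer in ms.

23 ms

Sorted: 438, 440, 445, 457, 463, 466, 522, 602, 1334 → median = 463
|x − 463|: 59, 0, 139, 23, 3, 25, 871, 6, 18
Sorted deviations: 0, 3, 6, 18, 23, 25, 59, 139, 871 → MAD = 23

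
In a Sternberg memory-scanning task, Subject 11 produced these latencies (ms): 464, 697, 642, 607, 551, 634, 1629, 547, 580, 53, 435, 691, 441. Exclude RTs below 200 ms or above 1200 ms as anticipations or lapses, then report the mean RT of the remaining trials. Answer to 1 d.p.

571.7 ms

Excluded: 53, 1629
Retained (n=11): Σ = 6289
Mean = 6289/11 = 571.7273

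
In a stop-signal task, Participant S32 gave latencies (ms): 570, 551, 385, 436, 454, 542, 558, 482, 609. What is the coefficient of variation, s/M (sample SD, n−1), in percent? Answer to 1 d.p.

14.5%

n = 9, Σ = 4587, M = 509.6667
Σ(x−M)² = 43430.000; s = √(43430.000/8) = 73.6801
CV = 73.6801 / 509.6667 = 0.14457 = 14.457%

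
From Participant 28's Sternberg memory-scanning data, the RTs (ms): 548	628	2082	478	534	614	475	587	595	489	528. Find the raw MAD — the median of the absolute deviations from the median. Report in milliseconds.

Sorted: 475, 478, 489, 528, 534, 548, 587, 595, 614, 628, 2082 → median = 548
|x − 548|: 0, 80, 1534, 70, 14, 66, 73, 39, 47, 59, 20
Sorted deviations: 0, 14, 20, 39, 47, 59, 66, 70, 73, 80, 1534 → MAD = 59

59 ms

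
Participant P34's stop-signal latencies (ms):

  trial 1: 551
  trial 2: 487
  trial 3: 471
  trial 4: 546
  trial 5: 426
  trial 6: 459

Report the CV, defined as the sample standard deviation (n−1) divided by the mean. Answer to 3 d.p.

n = 6, Σ = 2940, M = 490.0000
Σ(x−M)² = 12284.000; s = √(12284.000/5) = 49.5661
CV = 49.5661 / 490.0000 = 0.10116

0.101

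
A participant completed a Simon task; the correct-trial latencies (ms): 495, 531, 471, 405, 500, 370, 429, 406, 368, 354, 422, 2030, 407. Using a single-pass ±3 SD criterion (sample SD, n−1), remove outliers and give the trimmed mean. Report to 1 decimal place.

n = 13, ΣRT = 7188, M = 552.923
Σ(x−M)² = 2399590.92; s = √(2399590.92/12) = 447.175
Cutoffs: 552.923 ± 3·447.175 → [-788.6, 1894.4]
Outside: 2030 → excluded.
Retained (n=12): Σ = 5158, mean = 5158/12 = 429.833

429.8 ms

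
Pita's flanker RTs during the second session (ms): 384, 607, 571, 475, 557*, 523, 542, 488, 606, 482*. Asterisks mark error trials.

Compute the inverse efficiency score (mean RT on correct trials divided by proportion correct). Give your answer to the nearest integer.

Correct trials (n=8): 384, 607, 571, 475, 523, 542, 488, 606
Mean correct RT = 4196/8 = 524.5000 ms
Proportion correct = 8/10
IES = 524.5000 / (8/10) = 655.625 ms

656 ms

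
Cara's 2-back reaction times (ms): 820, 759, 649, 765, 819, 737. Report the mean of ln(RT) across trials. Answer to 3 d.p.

ln(RT): 6.7093, 6.6320, 6.4754, 6.6399, 6.7081, 6.6026
Σ ln(RT) = 39.7673
Mean = 39.7673/6 = 6.62788

6.628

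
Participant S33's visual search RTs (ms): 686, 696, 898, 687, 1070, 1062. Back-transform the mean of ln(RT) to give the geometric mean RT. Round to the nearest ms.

ln(RT): 6.5309, 6.5453, 6.8002, 6.5323, 6.9754, 6.9679
Mean ln(RT) = 40.3521/6 = 6.72534
Geometric mean = exp(6.72534) = 833.26 ms

833 ms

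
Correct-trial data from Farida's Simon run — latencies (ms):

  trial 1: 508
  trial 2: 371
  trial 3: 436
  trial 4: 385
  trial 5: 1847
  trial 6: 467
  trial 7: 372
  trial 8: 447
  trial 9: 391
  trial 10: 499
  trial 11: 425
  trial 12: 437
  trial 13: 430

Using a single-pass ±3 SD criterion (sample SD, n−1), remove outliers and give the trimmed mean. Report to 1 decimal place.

430.7 ms

n = 13, ΣRT = 7015, M = 539.615
Σ(x−M)² = 1874691.08; s = √(1874691.08/12) = 395.252
Cutoffs: 539.615 ± 3·395.252 → [-646.1, 1725.4]
Outside: 1847 → excluded.
Retained (n=12): Σ = 5168, mean = 5168/12 = 430.667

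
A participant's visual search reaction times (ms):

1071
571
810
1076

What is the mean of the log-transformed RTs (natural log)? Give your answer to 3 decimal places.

ln(RT): 6.9763, 6.3474, 6.6970, 6.9810
Σ ln(RT) = 27.0018
Mean = 27.0018/4 = 6.75044

6.750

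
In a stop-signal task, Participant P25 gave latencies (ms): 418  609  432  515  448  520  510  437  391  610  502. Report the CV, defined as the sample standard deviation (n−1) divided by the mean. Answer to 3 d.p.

n = 11, Σ = 5392, M = 490.1818
Σ(x−M)² = 53551.636; s = √(53551.636/10) = 73.1790
CV = 73.1790 / 490.1818 = 0.14929

0.149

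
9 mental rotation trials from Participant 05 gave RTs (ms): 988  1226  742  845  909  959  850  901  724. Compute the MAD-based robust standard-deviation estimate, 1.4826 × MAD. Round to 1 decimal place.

86.0 ms

Sorted: 724, 742, 845, 850, 901, 909, 959, 988, 1226 → median = 901
|x − 901| sorted: 0, 8, 51, 56, 58, 87, 159, 177, 325 → MAD = 58
Robust SD ≈ 1.4826 × 58 = 85.991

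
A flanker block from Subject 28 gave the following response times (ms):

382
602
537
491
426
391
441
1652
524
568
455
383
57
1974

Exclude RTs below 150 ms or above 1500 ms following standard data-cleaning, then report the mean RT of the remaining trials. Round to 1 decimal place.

472.7 ms

Excluded: 57, 1652, 1974
Retained (n=11): Σ = 5200
Mean = 5200/11 = 472.7273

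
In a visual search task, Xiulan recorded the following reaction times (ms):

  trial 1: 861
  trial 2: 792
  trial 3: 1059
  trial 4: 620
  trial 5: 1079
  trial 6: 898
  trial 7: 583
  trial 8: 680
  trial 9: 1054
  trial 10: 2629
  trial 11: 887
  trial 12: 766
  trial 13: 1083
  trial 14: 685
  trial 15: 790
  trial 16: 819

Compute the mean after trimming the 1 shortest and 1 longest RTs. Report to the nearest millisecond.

Sorted: 583, 620, 680, 685, 766, 790, 792, 819, 861, 887, 898, 1054, 1059, 1079, 1083, 2629
Drop lowest 1 (583) and highest 1 (2629)
Remaining (n=14): Σ = 12073, mean = 12073/14 = 862.357

862 ms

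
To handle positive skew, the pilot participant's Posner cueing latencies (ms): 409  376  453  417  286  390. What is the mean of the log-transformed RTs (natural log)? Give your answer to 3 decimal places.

5.952

ln(RT): 6.0137, 5.9296, 6.1159, 6.0331, 5.6560, 5.9661
Σ ln(RT) = 35.7144
Mean = 35.7144/6 = 5.95240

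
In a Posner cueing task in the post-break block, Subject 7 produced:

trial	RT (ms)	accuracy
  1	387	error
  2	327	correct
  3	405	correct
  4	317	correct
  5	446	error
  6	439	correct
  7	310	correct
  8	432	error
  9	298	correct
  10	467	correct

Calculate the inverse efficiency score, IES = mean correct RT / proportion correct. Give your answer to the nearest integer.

523 ms

Correct trials (n=7): 327, 405, 317, 439, 310, 298, 467
Mean correct RT = 2563/7 = 366.1429 ms
Proportion correct = 7/10
IES = 366.1429 / (7/10) = 523.061 ms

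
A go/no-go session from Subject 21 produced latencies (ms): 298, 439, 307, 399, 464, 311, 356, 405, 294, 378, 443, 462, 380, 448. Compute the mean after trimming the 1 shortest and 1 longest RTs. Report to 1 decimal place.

385.5 ms

Sorted: 294, 298, 307, 311, 356, 378, 380, 399, 405, 439, 443, 448, 462, 464
Drop lowest 1 (294) and highest 1 (464)
Remaining (n=12): Σ = 4626, mean = 4626/12 = 385.500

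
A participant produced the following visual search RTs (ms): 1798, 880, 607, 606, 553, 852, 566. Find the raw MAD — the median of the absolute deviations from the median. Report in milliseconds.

Sorted: 553, 566, 606, 607, 852, 880, 1798 → median = 607
|x − 607|: 1191, 273, 0, 1, 54, 245, 41
Sorted deviations: 0, 1, 41, 54, 245, 273, 1191 → MAD = 54

54 ms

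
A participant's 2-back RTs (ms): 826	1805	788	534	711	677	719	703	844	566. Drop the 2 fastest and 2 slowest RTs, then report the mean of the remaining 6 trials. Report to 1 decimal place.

Sorted: 534, 566, 677, 703, 711, 719, 788, 826, 844, 1805
Drop lowest 2 (534, 566) and highest 2 (844, 1805)
Remaining (n=6): Σ = 4424, mean = 4424/6 = 737.333

737.3 ms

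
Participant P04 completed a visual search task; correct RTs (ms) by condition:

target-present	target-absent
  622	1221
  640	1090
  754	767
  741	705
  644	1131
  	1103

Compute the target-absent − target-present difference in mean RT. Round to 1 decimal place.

M(target-present) = 3401/5 = 680.200
M(target-absent) = 6017/6 = 1002.833
Difference = 1002.833 − 680.200 = 322.633 ms

322.6 ms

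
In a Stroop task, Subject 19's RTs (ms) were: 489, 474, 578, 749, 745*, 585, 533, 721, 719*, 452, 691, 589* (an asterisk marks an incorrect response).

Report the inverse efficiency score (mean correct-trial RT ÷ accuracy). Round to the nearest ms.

781 ms

Correct trials (n=9): 489, 474, 578, 749, 585, 533, 721, 452, 691
Mean correct RT = 5272/9 = 585.7778 ms
Proportion correct = 9/12
IES = 585.7778 / (9/12) = 781.037 ms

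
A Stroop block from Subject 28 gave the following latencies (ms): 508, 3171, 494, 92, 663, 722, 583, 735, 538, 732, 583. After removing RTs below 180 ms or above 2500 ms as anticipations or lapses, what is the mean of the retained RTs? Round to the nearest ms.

Excluded: 92, 3171
Retained (n=9): Σ = 5558
Mean = 5558/9 = 617.5556

618 ms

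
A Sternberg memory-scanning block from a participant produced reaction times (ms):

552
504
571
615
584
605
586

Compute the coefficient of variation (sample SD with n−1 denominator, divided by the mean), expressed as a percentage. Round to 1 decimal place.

n = 7, Σ = 4017, M = 573.8571
Σ(x−M)² = 8278.857; s = √(8278.857/6) = 37.1458
CV = 37.1458 / 573.8571 = 0.06473 = 6.473%

6.5%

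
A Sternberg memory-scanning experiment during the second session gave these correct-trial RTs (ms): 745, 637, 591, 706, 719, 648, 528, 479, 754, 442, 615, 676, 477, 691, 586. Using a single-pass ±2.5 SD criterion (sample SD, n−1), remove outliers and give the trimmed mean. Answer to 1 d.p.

n = 15, ΣRT = 9294, M = 619.600
Σ(x−M)² = 142525.60; s = √(142525.60/14) = 100.898
Cutoffs: 619.600 ± 2.5·100.898 → [367.4, 871.8]
No RTs fall outside the cutoffs; all 15 retained. Mean = 9294/15 = 619.600

619.6 ms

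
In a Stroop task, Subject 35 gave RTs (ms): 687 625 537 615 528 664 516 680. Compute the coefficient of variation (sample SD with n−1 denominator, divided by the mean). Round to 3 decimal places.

n = 8, Σ = 4852, M = 606.5000
Σ(x−M)² = 34786.000; s = √(34786.000/7) = 70.4942
CV = 70.4942 / 606.5000 = 0.11623

0.116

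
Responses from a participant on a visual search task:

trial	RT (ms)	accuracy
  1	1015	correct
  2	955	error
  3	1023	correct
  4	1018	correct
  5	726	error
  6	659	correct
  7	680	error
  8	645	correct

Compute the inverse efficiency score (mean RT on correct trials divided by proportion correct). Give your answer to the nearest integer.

1395 ms

Correct trials (n=5): 1015, 1023, 1018, 659, 645
Mean correct RT = 4360/5 = 872.0000 ms
Proportion correct = 5/8
IES = 872.0000 / (5/8) = 1395.200 ms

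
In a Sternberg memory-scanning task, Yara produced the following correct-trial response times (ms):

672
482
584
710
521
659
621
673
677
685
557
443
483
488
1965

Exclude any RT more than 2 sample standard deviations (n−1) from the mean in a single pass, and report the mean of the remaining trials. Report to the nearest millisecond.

n = 15, ΣRT = 10220, M = 681.333
Σ(x−M)² = 1876839.33; s = √(1876839.33/14) = 366.142
Cutoffs: 681.333 ± 2·366.142 → [-51.0, 1413.6]
Outside: 1965 → excluded.
Retained (n=14): Σ = 8255, mean = 8255/14 = 589.643

590 ms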